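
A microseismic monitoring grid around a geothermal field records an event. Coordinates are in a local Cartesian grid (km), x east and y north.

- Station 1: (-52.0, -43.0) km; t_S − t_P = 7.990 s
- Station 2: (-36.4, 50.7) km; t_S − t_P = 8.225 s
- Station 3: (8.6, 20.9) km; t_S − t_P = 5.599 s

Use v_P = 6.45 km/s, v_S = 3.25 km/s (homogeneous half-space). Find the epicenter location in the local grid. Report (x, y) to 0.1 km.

-20.9 km east, -0.9 km north

Distance from S−P lag: d = Δt · v_P v_S / (v_P − v_S) = Δt · (6.45·3.25)/(6.45−3.25) ≈ 6.5508·Δt.
So d_Station 1 = 52.34, d_Station 2 = 53.88, d_Station 3 = 36.68 km.
Circle about each station: (x + 52.0)² + (y + 43.0)² = 52.34²; (x + 36.4)² + (y − 50.7)² = 53.88²; (x − 8.6)² + (y − 20.9)² = 36.68².
Subtracting the Station 1 equation from the Station 2 and Station 3 equations removes the quadratic terms:
31.2 x + 187.4 y = -821.13
121.2 x + 127.8 y = -2648.18
Solving the 2×2 system: x ≈ -20.9, y ≈ -0.9 km.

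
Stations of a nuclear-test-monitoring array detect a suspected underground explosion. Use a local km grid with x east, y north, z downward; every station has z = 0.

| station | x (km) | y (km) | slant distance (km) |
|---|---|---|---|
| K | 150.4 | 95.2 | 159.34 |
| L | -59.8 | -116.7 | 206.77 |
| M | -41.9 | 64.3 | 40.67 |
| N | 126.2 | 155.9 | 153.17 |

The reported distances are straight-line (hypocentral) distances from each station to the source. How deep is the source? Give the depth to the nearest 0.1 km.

Each station gives a sphere (x−x_i)² + (y−y_i)² + z² = d_i² (stations at z=0).
Subtracting the K sphere from L and M: z² cancels, leaving linear equations in x and y:
-420.4 x − 423.8 y = -31852.87
-384.6 x − 61.8 y = -2057.91
Solving: x ≈ -8.002, y ≈ 83.098 km (keep extra digits for the depth step; rounded: -8.0, 83.1).
Then from the K sphere: z² = 159.34² − (x − 150.4)² − (y − 95.2)² with x = -8.002, y = 83.098, so z ≈ 12.312 ≈ 12.3 km.

z ≈ 12.3 km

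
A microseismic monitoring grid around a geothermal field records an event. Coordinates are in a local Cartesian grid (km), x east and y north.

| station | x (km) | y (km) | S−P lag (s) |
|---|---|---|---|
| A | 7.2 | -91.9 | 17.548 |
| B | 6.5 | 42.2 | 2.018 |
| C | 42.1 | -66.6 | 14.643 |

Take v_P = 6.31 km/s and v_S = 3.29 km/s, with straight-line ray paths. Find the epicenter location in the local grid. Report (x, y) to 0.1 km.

9.7 km east, 28.7 km north

Distance from S−P lag: d = Δt · v_P v_S / (v_P − v_S) = Δt · (6.31·3.29)/(6.31−3.29) ≈ 6.8741·Δt.
So d_A = 120.63, d_B = 13.87, d_C = 100.66 km.
Circle about each station: (x − 7.2)² + (y + 91.9)² = 120.63²; (x − 6.5)² + (y − 42.2)² = 13.87²; (x − 42.1)² + (y + 66.6)² = 100.66².
Subtracting pairs of circle equations eliminates x²+y² and gives linear equations (the radical axes):
-1.4 x + 268.2 y = 7684.86
69.8 x + 50.6 y = 2129.68
Solving the 2×2 system: x ≈ 9.7, y ≈ 28.7 km.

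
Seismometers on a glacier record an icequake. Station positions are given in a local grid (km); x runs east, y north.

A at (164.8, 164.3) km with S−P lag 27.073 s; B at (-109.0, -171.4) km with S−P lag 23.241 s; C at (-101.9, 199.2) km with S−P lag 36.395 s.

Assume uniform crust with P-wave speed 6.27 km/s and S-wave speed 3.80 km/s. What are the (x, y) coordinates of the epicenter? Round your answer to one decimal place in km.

x ≈ 99.3 km, y ≈ -88.5 km

Distance from S−P lag: d = Δt · v_P v_S / (v_P − v_S) = Δt · (6.27·3.80)/(6.27−3.80) ≈ 9.6462·Δt.
So d_A = 261.15, d_B = 224.19, d_C = 351.07 km.
Circle about each station: (x − 164.8)² + (y − 164.3)² = 261.15²; (x + 109.0)² + (y + 171.4)² = 224.19²; (x + 101.9)² + (y − 199.2)² = 351.07².
Subtracting the A equation from the B and C equations removes the quadratic terms:
-547.6 x − 671.4 y = 5043.60
-533.4 x + 69.8 y = -59140.10
Solving the 2×2 system: x ≈ 99.3, y ≈ -88.5 km.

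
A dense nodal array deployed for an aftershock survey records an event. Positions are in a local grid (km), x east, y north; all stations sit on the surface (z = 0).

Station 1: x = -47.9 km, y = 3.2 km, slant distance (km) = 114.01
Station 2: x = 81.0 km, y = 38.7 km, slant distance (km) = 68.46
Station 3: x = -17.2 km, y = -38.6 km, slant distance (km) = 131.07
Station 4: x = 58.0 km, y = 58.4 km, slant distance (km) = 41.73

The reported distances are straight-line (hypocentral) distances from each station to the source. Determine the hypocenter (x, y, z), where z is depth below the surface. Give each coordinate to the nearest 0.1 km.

Each station gives a sphere (x−x_i)² + (y−y_i)² + z² = d_i² (stations at z=0).
Subtracting the Station 1 sphere from Station 2 and Station 3: z² cancels, leaving linear equations in x and y:
257.8 x + 71.0 y = 14065.55
61.4 x − 83.6 y = -4699.91
Solving: x ≈ 32.502, y ≈ 80.090 km (keep extra digits for the depth step; rounded: 32.5, 80.1).
Then from the Station 1 sphere: z² = 114.01² − (x + 47.9)² − (y − 3.2)² with x = 32.502, y = 80.090, so z ≈ 24.934 ≈ 24.9 km.
Check against Station 4 (with the unrounded solution): distance 41.74 ≈ 41.73 km. ✓

(32.5, 80.1, 24.9)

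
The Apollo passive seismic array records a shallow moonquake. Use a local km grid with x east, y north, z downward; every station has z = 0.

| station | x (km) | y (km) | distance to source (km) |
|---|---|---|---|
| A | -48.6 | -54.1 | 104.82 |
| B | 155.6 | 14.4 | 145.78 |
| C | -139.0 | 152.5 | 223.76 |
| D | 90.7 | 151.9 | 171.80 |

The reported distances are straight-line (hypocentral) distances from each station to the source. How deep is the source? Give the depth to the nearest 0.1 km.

z ≈ 53.1 km

Each station gives a sphere (x−x_i)² + (y−y_i)² + z² = d_i² (stations at z=0).
Subtracting the A sphere from B and C: z² cancels, leaving linear equations in x and y:
408.4 x + 137.0 y = 8865.37
-180.8 x + 413.2 y = -1792.83
Solving: x ≈ 20.198, y ≈ 4.499 km (keep extra digits for the depth step; rounded: 20.2, 4.5).
Then from the A sphere: z² = 104.82² − (x + 48.6)² − (y + 54.1)² with x = 20.198, y = 4.499, so z ≈ 53.106 ≈ 53.1 km.
Check against D (with the unrounded solution): distance 171.81 ≈ 171.80 km. ✓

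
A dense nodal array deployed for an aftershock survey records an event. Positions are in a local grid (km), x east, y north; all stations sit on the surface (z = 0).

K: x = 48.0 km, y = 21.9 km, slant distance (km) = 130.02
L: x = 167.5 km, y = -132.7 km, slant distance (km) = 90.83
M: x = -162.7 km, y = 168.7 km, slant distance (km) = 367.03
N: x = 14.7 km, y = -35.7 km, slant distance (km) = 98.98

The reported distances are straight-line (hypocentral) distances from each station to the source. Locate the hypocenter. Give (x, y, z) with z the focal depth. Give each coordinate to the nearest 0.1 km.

x ≈ 86.0 km, y ≈ -100.2 km, depth ≈ 23.5 km

Each station gives a sphere (x−x_i)² + (y−y_i)² + z² = d_i² (stations at z=0).
Subtracting the K sphere from L and M: z² cancels, leaving linear equations in x and y:
239.0 x − 309.2 y = 51537.04
-421.4 x + 293.6 y = -65658.45
Solving: x ≈ 85.991, y ≈ -100.211 km (keep extra digits for the depth step; rounded: 86.0, -100.2).
Then from the K sphere: z² = 130.02² − (x − 48.0)² − (y − 21.9)² with x = 85.991, y = -100.211, so z ≈ 23.469 ≈ 23.5 km.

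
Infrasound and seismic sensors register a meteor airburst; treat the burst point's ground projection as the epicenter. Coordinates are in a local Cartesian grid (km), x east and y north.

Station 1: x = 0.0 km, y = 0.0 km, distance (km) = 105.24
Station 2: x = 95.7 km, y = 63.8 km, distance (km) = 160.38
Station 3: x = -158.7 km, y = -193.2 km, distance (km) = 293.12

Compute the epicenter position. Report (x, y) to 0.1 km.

(-63.4, 84.0)

Circle about each station: x² + y² = 105.24²; (x − 95.7)² + (y − 63.8)² = 160.38²; (x + 158.7)² + (y + 193.2)² = 293.12².
Subtracting pairs of circle equations eliminates x²+y² and gives linear equations (the radical axes):
191.4 x + 127.6 y = -1417.36
-317.4 x − 386.4 y = -12331.95
Solving the 2×2 system: x ≈ -63.4, y ≈ 84.0 km.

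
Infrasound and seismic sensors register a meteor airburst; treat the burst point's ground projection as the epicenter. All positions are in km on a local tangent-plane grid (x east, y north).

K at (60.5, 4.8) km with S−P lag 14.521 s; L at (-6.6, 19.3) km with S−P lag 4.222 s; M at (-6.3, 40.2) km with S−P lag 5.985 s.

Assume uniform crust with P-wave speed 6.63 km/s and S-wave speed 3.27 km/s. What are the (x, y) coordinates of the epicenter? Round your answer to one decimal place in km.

Distance from S−P lag: d = Δt · v_P v_S / (v_P − v_S) = Δt · (6.63·3.27)/(6.63−3.27) ≈ 6.4524·Δt.
So d_K = 93.70, d_L = 27.24, d_M = 38.62 km.
Circle about each station: (x − 60.5)² + (y − 4.8)² = 93.70²; (x + 6.6)² + (y − 19.3)² = 27.24²; (x + 6.3)² + (y − 40.2)² = 38.62².
Subtracting the K equation from the L and M equations removes the quadratic terms:
-134.2 x + 29.0 y = 4770.43
-133.6 x + 70.8 y = 5260.63
Solving the 2×2 system: x ≈ -32.9, y ≈ 12.2 km.
Check against K (with the unrounded x, y): √((x − 60.5)²+(y − 4.8)²) = 93.70 ≈ 93.70 km. ✓

x ≈ -32.9 km, y ≈ 12.2 km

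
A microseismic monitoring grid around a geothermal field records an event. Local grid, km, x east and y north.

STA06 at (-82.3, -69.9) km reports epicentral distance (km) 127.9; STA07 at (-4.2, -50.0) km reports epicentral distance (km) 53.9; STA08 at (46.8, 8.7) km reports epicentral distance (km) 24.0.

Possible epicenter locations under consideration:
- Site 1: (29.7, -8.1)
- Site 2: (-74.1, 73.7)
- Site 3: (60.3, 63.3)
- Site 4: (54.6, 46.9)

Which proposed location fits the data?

Site 1

For each candidate, compare |candidate − station| to the reported distance:
Site 1: residuals STA06 0.0, STA07 0.0, STA08 0.0 → max 0.0 km
Site 2: residuals STA06 15.9, STA07 88.2, STA08 113.3 → max 113.3 km
Site 3: residuals STA06 67.2, STA07 76.5, STA08 32.2 → max 76.5 km
Site 4: residuals STA06 52.1, STA07 59.4, STA08 15.0 → max 59.4 km
Only Site 1 has all residuals ≈ 0.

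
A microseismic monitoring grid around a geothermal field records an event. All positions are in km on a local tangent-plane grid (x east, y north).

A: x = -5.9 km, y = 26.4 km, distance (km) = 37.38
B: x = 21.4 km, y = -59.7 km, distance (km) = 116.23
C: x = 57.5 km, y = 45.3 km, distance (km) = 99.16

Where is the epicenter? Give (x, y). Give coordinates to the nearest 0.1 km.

Circle about each station: (x + 5.9)² + (y − 26.4)² = 37.38²; (x − 21.4)² + (y + 59.7)² = 116.23²; (x − 57.5)² + (y − 45.3)² = 99.16².
Subtracting pairs of circle equations eliminates x²+y² and gives linear equations (the radical axes):
54.6 x − 172.2 y = -8821.87
126.8 x + 37.8 y = -3808.87
Solving the 2×2 system: x ≈ -41.4, y ≈ 38.1 km.

(-41.4, 38.1)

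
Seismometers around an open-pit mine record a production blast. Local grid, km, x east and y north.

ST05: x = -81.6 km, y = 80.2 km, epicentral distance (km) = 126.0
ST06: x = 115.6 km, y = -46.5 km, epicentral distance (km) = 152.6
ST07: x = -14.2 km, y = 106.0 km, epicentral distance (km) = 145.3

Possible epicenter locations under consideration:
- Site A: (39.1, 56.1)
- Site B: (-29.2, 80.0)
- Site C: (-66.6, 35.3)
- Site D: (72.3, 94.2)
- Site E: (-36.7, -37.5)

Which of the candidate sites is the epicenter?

For each candidate, compare |candidate − station| to the reported distance:
Site A: residuals ST05 2.9, ST06 24.6, ST07 72.3 → max 72.3 km
Site B: residuals ST05 73.6, ST06 39.7, ST07 115.3 → max 115.3 km
Site C: residuals ST05 78.7, ST06 47.1, ST07 57.3 → max 78.7 km
Site D: residuals ST05 28.5, ST06 5.4, ST07 58.0 → max 58.0 km
Site E: residuals ST05 0.0, ST06 0.0, ST07 0.0 → max 0.0 km
Only Site E has all residuals ≈ 0.

Site E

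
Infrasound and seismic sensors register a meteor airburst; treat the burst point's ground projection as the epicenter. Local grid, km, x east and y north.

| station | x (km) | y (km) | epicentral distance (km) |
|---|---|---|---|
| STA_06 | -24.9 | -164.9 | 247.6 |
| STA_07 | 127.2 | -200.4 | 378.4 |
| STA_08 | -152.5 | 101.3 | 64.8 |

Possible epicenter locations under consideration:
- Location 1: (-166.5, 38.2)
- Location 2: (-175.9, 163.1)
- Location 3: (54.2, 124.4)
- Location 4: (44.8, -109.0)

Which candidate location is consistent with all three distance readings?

For each candidate, compare |candidate − station| to the reported distance:
Location 1: residuals STA_06 0.0, STA_07 0.0, STA_08 0.2 → max 0.2 km
Location 2: residuals STA_06 113.5, STA_07 94.9, STA_08 1.3 → max 113.5 km
Location 3: residuals STA_06 52.3, STA_07 45.5, STA_08 143.2 → max 143.2 km
Location 4: residuals STA_06 158.3, STA_07 255.3, STA_08 223.6 → max 255.3 km
Only Location 1 has all residuals ≈ 0.

Location 1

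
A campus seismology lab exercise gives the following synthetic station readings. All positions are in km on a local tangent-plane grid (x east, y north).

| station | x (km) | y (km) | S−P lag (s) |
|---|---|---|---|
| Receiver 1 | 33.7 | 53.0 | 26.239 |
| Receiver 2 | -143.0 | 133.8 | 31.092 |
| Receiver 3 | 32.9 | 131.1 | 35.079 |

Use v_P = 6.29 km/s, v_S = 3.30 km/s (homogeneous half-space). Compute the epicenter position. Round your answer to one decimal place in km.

Distance from S−P lag: d = Δt · v_P v_S / (v_P − v_S) = Δt · (6.29·3.30)/(6.29−3.30) ≈ 6.9421·Δt.
So d_Receiver 1 = 182.15, d_Receiver 2 = 215.85, d_Receiver 3 = 243.52 km.
Circle about each station: (x − 33.7)² + (y − 53.0)² = 182.15²; (x + 143.0)² + (y − 133.8)² = 215.85²; (x − 32.9)² + (y − 131.1)² = 243.52².
Subtracting the Receiver 1 equation from the Receiver 2 and Receiver 3 equations removes the quadratic terms:
-353.4 x + 161.6 y = 20994.15
-1.6 x + 156.2 y = -11798.44
Solving the 2×2 system: x ≈ -94.4, y ≈ -76.5 km.
Check against Receiver 1 (with the unrounded x, y): √((x − 33.7)²+(y − 53.0)²) = 182.15 ≈ 182.15 km. ✓

-94.4 km east, -76.5 km north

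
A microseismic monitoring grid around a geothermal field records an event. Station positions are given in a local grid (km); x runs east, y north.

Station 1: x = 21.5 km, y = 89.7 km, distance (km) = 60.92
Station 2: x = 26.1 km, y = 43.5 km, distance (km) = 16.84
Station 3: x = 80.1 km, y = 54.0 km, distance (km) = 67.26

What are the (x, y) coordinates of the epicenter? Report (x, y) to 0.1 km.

(17.7, 28.9)

Circle about each station: (x − 21.5)² + (y − 89.7)² = 60.92²; (x − 26.1)² + (y − 43.5)² = 16.84²; (x − 80.1)² + (y − 54.0)² = 67.26².
Subtracting pairs of circle equations eliminates x²+y² and gives linear equations (the radical axes):
9.2 x − 92.4 y = -2507.22
117.2 x − 71.4 y = 11.01
Solving the 2×2 system: x ≈ 17.7, y ≈ 28.9 km.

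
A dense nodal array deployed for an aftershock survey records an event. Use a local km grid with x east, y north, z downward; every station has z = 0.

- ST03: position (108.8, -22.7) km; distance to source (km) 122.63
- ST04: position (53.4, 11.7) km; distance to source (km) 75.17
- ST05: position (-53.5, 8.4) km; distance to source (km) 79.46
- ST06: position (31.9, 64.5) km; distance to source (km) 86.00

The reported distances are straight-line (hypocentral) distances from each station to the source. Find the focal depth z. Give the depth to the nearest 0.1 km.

Each station gives a sphere (x−x_i)² + (y−y_i)² + z² = d_i² (stations at z=0).
Subtracting the ST03 sphere from ST04 and ST05: z² cancels, leaving linear equations in x and y:
-110.8 x + 68.8 y = 23.31
-324.6 x + 62.2 y = -695.69
Solving: x ≈ 3.194, y ≈ 5.482 km (keep extra digits for the depth step; rounded: 3.2, 5.5).
Then from the ST03 sphere: z² = 122.63² − (x − 108.8)² − (y + 22.7)² with x = 3.194, y = 5.482, so z ≈ 55.599 ≈ 55.6 km.
Check against ST06 (with the unrounded solution): distance 86.01 ≈ 86.00 km. ✓

55.6 km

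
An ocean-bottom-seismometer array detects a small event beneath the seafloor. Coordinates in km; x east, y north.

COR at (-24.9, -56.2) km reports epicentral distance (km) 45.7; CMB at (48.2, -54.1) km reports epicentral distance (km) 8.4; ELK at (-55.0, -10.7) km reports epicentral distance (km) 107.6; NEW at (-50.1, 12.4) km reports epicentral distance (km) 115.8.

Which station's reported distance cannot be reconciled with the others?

COR

Solve using three stations at a time. Using CMB, ELK, NEW (subtract circle equations pairwise → linear system) gives (x, y) ≈ (41.3, -58.7).
Distances from that point to each station vs reported:
  COR: calculated 66.2 vs reported 45.7 → residual 20.5 km
  CMB: calculated 8.3 vs reported 8.4 → residual 0.1 km
  ELK: calculated 107.6 vs reported 107.6 → residual 0.0 km
  NEW: calculated 115.8 vs reported 115.8 → residual 0.0 km
CMB, ELK, NEW are mutually consistent (residuals ≈ 0); COR is off by 20.5 km.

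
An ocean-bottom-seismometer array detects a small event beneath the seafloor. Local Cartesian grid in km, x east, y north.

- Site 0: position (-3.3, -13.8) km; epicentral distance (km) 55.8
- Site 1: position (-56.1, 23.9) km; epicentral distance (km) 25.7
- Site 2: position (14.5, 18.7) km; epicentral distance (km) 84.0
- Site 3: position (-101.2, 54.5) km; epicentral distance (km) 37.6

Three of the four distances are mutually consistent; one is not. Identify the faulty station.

Site 0

Solve using three stations at a time. Using Site 1, Site 2, Site 3 (subtract circle equations pairwise → linear system) gives (x, y) ≈ (-64.1, 48.3).
Distances from that point to each station vs reported:
  Site 0: calculated 86.9 vs reported 55.8 → residual 31.1 km
  Site 1: calculated 25.7 vs reported 25.7 → residual 0.0 km
  Site 2: calculated 84.0 vs reported 84.0 → residual 0.0 km
  Site 3: calculated 37.6 vs reported 37.6 → residual 0.0 km
Site 1, Site 2, Site 3 are mutually consistent (residuals ≈ 0); Site 0 is off by 31.1 km.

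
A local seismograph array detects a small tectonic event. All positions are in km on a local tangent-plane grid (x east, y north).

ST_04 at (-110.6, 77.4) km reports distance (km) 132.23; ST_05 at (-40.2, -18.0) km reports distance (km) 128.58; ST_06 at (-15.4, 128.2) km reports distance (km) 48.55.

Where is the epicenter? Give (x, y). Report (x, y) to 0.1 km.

Circle about each station: (x + 110.6)² + (y − 77.4)² = 132.23²; (x + 40.2)² + (y + 18.0)² = 128.58²; (x + 15.4)² + (y − 128.2)² = 48.55².
Subtracting pairs of circle equations eliminates x²+y² and gives linear equations (the radical axes):
140.8 x − 190.8 y = -15331.12
190.4 x + 101.6 y = 13576.95
Solving the 2×2 system: x ≈ 20.4, y ≈ 95.4 km.
Check against ST_04 (with the unrounded x, y): √((x + 110.6)²+(y − 77.4)²) = 132.23 ≈ 132.23 km. ✓

(20.4, 95.4)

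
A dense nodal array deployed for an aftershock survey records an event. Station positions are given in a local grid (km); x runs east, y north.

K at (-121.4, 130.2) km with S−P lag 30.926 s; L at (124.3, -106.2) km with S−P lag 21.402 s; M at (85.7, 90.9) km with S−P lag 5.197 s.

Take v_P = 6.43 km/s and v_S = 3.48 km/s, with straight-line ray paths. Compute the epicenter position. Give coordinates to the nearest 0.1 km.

Distance from S−P lag: d = Δt · v_P v_S / (v_P − v_S) = Δt · (6.43·3.48)/(6.43−3.48) ≈ 7.5852·Δt.
So d_K = 234.58, d_L = 162.34, d_M = 39.42 km.
Circle about each station: (x + 121.4)² + (y − 130.2)² = 234.58²; (x − 124.3)² + (y + 106.2)² = 162.34²; (x − 85.7)² + (y − 90.9)² = 39.42².
Subtracting pairs of circle equations eliminates x²+y² and gives linear equations (the radical axes):
491.4 x − 472.8 y = 23712.43
414.2 x − 78.6 y = 37391.14
Solving the 2×2 system: x ≈ 100.6, y ≈ 54.4 km.

(100.6, 54.4)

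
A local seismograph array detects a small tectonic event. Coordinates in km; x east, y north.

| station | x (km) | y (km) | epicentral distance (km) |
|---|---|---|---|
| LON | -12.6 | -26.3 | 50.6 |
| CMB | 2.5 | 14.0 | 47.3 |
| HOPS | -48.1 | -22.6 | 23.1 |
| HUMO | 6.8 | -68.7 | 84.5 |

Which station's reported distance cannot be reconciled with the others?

Solve using three stations at a time. Using CMB, HOPS, HUMO (subtract circle equations pairwise → linear system) gives (x, y) ≈ (-42.6, -0.2).
Distances from that point to each station vs reported:
  LON: calculated 39.8 vs reported 50.6 → residual 10.8 km
  CMB: calculated 47.3 vs reported 47.3 → residual 0.0 km
  HOPS: calculated 23.1 vs reported 23.1 → residual 0.0 km
  HUMO: calculated 84.5 vs reported 84.5 → residual 0.0 km
CMB, HOPS, HUMO are mutually consistent (residuals ≈ 0); LON is off by 10.8 km.

LON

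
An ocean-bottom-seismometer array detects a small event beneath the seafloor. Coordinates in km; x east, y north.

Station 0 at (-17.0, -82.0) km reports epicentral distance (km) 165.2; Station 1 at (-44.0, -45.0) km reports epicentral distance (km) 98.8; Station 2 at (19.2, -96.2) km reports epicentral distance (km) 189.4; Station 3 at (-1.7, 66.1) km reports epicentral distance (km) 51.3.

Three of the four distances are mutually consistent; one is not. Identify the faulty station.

Solve using three stations at a time. Using Station 0, Station 2, Station 3 (subtract circle equations pairwise → linear system) gives (x, y) ≈ (-51.2, 79.6).
Distances from that point to each station vs reported:
  Station 0: calculated 165.2 vs reported 165.2 → residual 0.0 km
  Station 1: calculated 124.8 vs reported 98.8 → residual 26.0 km
  Station 2: calculated 189.4 vs reported 189.4 → residual 0.0 km
  Station 3: calculated 51.4 vs reported 51.3 → residual 0.1 km
Station 0, Station 2, Station 3 are mutually consistent (residuals ≈ 0); Station 1 is off by 26.0 km.

Station 1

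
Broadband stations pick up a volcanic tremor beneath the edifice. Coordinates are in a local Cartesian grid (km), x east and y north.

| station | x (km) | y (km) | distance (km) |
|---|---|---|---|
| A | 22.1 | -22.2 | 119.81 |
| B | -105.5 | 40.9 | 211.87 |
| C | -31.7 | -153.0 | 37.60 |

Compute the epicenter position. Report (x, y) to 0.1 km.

(3.8, -140.6)

Circle about each station: (x − 22.1)² + (y + 22.2)² = 119.81²; (x + 105.5)² + (y − 40.9)² = 211.87²; (x + 31.7)² + (y + 153.0)² = 37.60².
Subtracting pairs of circle equations eliminates x²+y² and gives linear equations (the radical axes):
-255.2 x + 126.2 y = -18712.65
-107.6 x − 261.6 y = 36373.32
Solving the 2×2 system: x ≈ 3.8, y ≈ -140.6 km.
Check against A (with the unrounded x, y): √((x − 22.1)²+(y + 22.2)²) = 119.81 ≈ 119.81 km. ✓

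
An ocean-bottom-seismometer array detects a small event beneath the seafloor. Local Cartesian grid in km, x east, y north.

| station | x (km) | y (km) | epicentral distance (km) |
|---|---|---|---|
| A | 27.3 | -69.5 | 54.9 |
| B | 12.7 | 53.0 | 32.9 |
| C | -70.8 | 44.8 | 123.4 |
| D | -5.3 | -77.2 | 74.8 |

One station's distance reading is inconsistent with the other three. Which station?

Solve using three stations at a time. Using A, C, D (subtract circle equations pairwise → linear system) gives (x, y) ≈ (36.9, -15.4).
Distances from that point to each station vs reported:
  A: calculated 54.9 vs reported 54.9 → residual 0.0 km
  B: calculated 72.6 vs reported 32.9 → residual 39.7 km
  C: calculated 123.4 vs reported 123.4 → residual 0.0 km
  D: calculated 74.8 vs reported 74.8 → residual 0.0 km
A, C, D are mutually consistent (residuals ≈ 0); B is off by 39.7 km.

B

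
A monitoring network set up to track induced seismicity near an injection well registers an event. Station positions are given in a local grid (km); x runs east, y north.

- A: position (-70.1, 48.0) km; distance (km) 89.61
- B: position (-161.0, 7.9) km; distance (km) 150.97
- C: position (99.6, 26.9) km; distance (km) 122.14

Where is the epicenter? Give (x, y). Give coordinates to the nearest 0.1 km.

Circle about each station: (x + 70.1)² + (y − 48.0)² = 89.61²; (x + 161.0)² + (y − 7.9)² = 150.97²; (x − 99.6)² + (y − 26.9)² = 122.14².
Subtracting pairs of circle equations eliminates x²+y² and gives linear equations (the radical axes):
-181.8 x − 80.2 y = 4003.41
339.4 x − 42.2 y = -3462.47
Solving the 2×2 system: x ≈ -12.8, y ≈ -20.9 km.

(-12.8, -20.9)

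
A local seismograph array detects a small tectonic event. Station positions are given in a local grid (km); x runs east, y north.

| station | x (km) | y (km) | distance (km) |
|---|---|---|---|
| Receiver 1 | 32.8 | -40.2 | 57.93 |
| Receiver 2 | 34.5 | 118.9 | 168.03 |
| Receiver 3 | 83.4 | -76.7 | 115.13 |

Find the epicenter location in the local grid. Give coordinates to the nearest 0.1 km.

Circle about each station: (x − 32.8)² + (y + 40.2)² = 57.93²; (x − 34.5)² + (y − 118.9)² = 168.03²; (x − 83.4)² + (y + 76.7)² = 115.13².
Subtracting pairs of circle equations eliminates x²+y² and gives linear equations (the radical axes):
3.4 x + 318.2 y = -12242.62
101.2 x − 73.0 y = 247.54
Solving the 2×2 system: x ≈ -25.1, y ≈ -38.2 km.

x ≈ -25.1 km, y ≈ -38.2 km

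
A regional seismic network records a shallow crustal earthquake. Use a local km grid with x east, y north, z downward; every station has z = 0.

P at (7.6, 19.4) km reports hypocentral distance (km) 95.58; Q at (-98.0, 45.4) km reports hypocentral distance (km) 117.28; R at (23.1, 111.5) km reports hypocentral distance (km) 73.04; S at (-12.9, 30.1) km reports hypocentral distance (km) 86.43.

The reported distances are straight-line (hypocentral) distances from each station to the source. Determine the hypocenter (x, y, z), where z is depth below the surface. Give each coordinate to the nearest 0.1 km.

(-9.1, 90.2, 62.0)

Each station gives a sphere (x−x_i)² + (y−y_i)² + z² = d_i² (stations at z=0).
Subtracting the P sphere from Q and R: z² cancels, leaving linear equations in x and y:
-211.2 x + 52.0 y = 6611.98
31.0 x + 184.2 y = 16332.43
Solving: x ≈ -9.099, y ≈ 90.198 km (keep extra digits for the depth step; rounded: -9.1, 90.2).
Then from the P sphere: z² = 95.58² − (x − 7.6)² − (y − 19.4)² with x = -9.099, y = 90.198, so z ≈ 62.003 ≈ 62.0 km.
Check against S (with the unrounded solution): distance 86.43 ≈ 86.43 km. ✓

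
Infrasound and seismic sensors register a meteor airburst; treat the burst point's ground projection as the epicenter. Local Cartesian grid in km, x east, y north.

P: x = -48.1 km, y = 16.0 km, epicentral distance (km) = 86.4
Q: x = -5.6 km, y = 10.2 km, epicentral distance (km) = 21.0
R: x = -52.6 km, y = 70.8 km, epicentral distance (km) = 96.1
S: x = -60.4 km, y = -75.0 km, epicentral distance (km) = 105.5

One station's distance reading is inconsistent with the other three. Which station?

Solve using three stations at a time. Using Q, R, S (subtract circle equations pairwise → linear system) gives (x, y) ≈ (13.1, 0.7).
Distances from that point to each station vs reported:
  P: calculated 63.1 vs reported 86.4 → residual 23.3 km
  Q: calculated 21.0 vs reported 21.0 → residual 0.0 km
  R: calculated 96.1 vs reported 96.1 → residual 0.0 km
  S: calculated 105.5 vs reported 105.5 → residual 0.0 km
Q, R, S are mutually consistent (residuals ≈ 0); P is off by 23.3 km.

P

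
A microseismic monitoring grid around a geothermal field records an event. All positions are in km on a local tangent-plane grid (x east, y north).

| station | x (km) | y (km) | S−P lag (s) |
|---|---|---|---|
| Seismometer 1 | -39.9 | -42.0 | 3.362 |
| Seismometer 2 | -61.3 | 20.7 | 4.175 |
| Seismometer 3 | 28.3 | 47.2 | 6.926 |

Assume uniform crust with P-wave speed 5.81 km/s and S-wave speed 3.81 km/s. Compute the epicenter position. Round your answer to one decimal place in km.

-25.0 km east, -7.9 km north

Distance from S−P lag: d = Δt · v_P v_S / (v_P − v_S) = Δt · (5.81·3.81)/(5.81−3.81) ≈ 11.0681·Δt.
So d_Seismometer 1 = 37.21, d_Seismometer 2 = 46.21, d_Seismometer 3 = 76.66 km.
Circle about each station: (x + 39.9)² + (y + 42.0)² = 37.21²; (x + 61.3)² + (y − 20.7)² = 46.21²; (x − 28.3)² + (y − 47.2)² = 76.66².
Subtracting the Seismometer 1 equation from the Seismometer 2 and Seismometer 3 equations removes the quadratic terms:
-42.8 x + 125.4 y = 79.39
136.4 x + 178.4 y = -4819.45
Solving the 2×2 system: x ≈ -25.0, y ≈ -7.9 km.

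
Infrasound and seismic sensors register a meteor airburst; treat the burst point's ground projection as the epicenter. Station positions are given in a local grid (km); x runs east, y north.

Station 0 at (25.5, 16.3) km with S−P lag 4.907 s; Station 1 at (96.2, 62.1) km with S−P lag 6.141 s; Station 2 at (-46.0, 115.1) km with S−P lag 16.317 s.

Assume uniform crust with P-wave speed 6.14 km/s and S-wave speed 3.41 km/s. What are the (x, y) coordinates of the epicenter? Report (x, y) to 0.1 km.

Distance from S−P lag: d = Δt · v_P v_S / (v_P − v_S) = Δt · (6.14·3.41)/(6.14−3.41) ≈ 7.6694·Δt.
So d_Station 0 = 37.63, d_Station 1 = 47.10, d_Station 2 = 125.14 km.
Circle about each station: (x − 25.5)² + (y − 16.3)² = 37.63²; (x − 96.2)² + (y − 62.1)² = 47.10²; (x + 46.0)² + (y − 115.1)² = 125.14².
Subtracting pairs of circle equations eliminates x²+y² and gives linear equations (the radical axes):
141.4 x + 91.6 y = 11392.52
-143.0 x + 197.6 y = 204.07
Solving the 2×2 system: x ≈ 54.4, y ≈ 40.4 km.
Check against Station 0 (with the unrounded x, y): √((x − 25.5)²+(y − 16.3)²) = 37.63 ≈ 37.63 km. ✓

(54.4, 40.4)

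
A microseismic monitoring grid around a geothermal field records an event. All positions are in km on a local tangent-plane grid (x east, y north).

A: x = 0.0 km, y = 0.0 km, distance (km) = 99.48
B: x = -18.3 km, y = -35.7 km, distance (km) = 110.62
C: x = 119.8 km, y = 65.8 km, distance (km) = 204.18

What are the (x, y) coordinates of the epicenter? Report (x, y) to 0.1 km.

Circle about each station: x² + y² = 99.48²; (x + 18.3)² + (y + 35.7)² = 110.62²; (x − 119.8)² + (y − 65.8)² = 204.18².
Subtracting the A equation from the B and C equations removes the quadratic terms:
-36.6 x − 71.4 y = -731.13
239.6 x + 131.6 y = -13111.52
Solving the 2×2 system: x ≈ -84.0, y ≈ 53.3 km.

(-84.0, 53.3)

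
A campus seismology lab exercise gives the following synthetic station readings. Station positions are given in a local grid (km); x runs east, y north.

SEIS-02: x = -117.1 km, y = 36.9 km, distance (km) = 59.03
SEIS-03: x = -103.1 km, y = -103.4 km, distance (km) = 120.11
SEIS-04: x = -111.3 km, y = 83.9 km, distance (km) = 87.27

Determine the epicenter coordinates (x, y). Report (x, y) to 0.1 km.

-64.4 km east, 10.3 km north

Circle about each station: (x + 117.1)² + (y − 36.9)² = 59.03²; (x + 103.1)² + (y + 103.4)² = 120.11²; (x + 111.3)² + (y − 83.9)² = 87.27².
Subtracting the SEIS-02 equation from the SEIS-03 and SEIS-04 equations removes the quadratic terms:
28.0 x − 280.6 y = -4694.72
11.6 x + 94.0 y = 221.37
Solving the 2×2 system: x ≈ -64.4, y ≈ 10.3 km.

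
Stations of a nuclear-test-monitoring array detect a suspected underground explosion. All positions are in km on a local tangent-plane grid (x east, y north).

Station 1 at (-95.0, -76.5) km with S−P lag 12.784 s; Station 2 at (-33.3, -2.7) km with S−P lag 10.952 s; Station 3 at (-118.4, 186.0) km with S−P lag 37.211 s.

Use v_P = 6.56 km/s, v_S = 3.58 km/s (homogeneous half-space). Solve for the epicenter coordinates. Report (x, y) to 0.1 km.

Distance from S−P lag: d = Δt · v_P v_S / (v_P − v_S) = Δt · (6.56·3.58)/(6.56−3.58) ≈ 7.8808·Δt.
So d_Station 1 = 100.75, d_Station 2 = 86.31, d_Station 3 = 293.25 km.
Circle about each station: (x + 95.0)² + (y + 76.5)² = 100.75²; (x + 33.3)² + (y + 2.7)² = 86.31²; (x + 118.4)² + (y − 186.0)² = 293.25².
Subtracting the Station 1 equation from the Station 2 and Station 3 equations removes the quadratic terms:
123.4 x + 147.6 y = -11059.92
-46.8 x + 525.0 y = -42107.69
Solving the 2×2 system: x ≈ 5.7, y ≈ -79.7 km.

5.7 km east, -79.7 km north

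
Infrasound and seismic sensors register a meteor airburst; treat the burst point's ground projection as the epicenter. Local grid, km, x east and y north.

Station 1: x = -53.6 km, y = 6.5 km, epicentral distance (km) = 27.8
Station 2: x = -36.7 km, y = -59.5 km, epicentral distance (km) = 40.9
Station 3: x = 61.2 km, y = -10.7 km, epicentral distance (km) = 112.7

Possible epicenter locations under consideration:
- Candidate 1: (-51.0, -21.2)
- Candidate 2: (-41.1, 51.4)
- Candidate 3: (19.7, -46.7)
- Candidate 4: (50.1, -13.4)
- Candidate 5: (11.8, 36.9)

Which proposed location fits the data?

For each candidate, compare |candidate − station| to the reported distance:
Candidate 1: residuals Station 1 0.0, Station 2 0.0, Station 3 0.0 → max 0.0 km
Candidate 2: residuals Station 1 18.8, Station 2 70.1, Station 3 7.0 → max 70.1 km
Candidate 3: residuals Station 1 62.8, Station 2 16.9, Station 3 57.8 → max 62.8 km
Candidate 4: residuals Station 1 77.8, Station 2 57.4, Station 3 101.3 → max 101.3 km
Candidate 5: residuals Station 1 44.3, Station 2 67.0, Station 3 44.1 → max 67.0 km
Only Candidate 1 has all residuals ≈ 0.

Candidate 1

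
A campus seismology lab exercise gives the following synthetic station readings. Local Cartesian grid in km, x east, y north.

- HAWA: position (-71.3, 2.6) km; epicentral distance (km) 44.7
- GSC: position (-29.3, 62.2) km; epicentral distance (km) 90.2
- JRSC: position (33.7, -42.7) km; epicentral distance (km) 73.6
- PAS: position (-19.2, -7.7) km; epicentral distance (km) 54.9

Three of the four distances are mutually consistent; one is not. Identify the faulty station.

Solve using three stations at a time. Using HAWA, GSC, JRSC (subtract circle equations pairwise → linear system) gives (x, y) ≈ (-38.3, -27.5).
Distances from that point to each station vs reported:
  HAWA: calculated 44.7 vs reported 44.7 → residual 0.0 km
  GSC: calculated 90.2 vs reported 90.2 → residual 0.0 km
  JRSC: calculated 73.6 vs reported 73.6 → residual 0.0 km
  PAS: calculated 27.5 vs reported 54.9 → residual 27.4 km
HAWA, GSC, JRSC are mutually consistent (residuals ≈ 0); PAS is off by 27.4 km.

PAS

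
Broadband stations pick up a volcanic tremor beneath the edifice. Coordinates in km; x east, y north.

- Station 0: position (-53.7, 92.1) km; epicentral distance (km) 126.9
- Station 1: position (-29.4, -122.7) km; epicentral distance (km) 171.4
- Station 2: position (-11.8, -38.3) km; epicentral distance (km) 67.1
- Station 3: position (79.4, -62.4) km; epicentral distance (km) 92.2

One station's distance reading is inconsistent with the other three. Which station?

Solve using three stations at a time. Using Station 0, Station 1, Station 3 (subtract circle equations pairwise → linear system) gives (x, y) ≈ (55.0, 26.5).
Distances from that point to each station vs reported:
  Station 0: calculated 126.9 vs reported 126.9 → residual 0.0 km
  Station 1: calculated 171.4 vs reported 171.4 → residual 0.0 km
  Station 2: calculated 93.0 vs reported 67.1 → residual 25.9 km
  Station 3: calculated 92.2 vs reported 92.2 → residual 0.0 km
Station 0, Station 1, Station 3 are mutually consistent (residuals ≈ 0); Station 2 is off by 25.9 km.

Station 2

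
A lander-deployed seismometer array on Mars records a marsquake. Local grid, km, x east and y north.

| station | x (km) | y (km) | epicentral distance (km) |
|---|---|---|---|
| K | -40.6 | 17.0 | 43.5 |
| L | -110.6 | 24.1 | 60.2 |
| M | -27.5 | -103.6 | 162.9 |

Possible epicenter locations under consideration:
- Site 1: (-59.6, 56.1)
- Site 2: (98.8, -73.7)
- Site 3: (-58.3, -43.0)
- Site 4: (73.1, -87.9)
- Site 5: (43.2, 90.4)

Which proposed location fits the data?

For each candidate, compare |candidate − station| to the reported distance:
Site 1: residuals K 0.0, L 0.0, M 0.0 → max 0.0 km
Site 2: residuals K 122.8, L 170.9, M 33.1 → max 170.9 km
Site 3: residuals K 19.1, L 24.9, M 94.9 → max 94.9 km
Site 4: residuals K 111.2, L 155.0, M 61.1 → max 155.0 km
Site 5: residuals K 67.9, L 107.3, M 43.6 → max 107.3 km
Only Site 1 has all residuals ≈ 0.

Site 1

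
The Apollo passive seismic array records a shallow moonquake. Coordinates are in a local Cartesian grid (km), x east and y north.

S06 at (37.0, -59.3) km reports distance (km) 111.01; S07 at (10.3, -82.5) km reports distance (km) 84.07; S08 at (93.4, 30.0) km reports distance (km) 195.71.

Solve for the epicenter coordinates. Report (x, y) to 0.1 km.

-73.2 km east, -72.7 km north

Circle about each station: (x − 37.0)² + (y + 59.3)² = 111.01²; (x − 10.3)² + (y + 82.5)² = 84.07²; (x − 93.4)² + (y − 30.0)² = 195.71².
Subtracting pairs of circle equations eliminates x²+y² and gives linear equations (the radical axes):
-53.4 x − 46.4 y = 7282.31
112.8 x + 178.6 y = -21241.11
Solving the 2×2 system: x ≈ -73.2, y ≈ -72.7 km.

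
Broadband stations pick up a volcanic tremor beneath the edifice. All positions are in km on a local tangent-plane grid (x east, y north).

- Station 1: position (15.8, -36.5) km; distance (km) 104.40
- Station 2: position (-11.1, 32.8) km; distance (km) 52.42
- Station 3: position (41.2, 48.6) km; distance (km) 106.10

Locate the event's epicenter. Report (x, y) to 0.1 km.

-63.5 km east, 31.4 km north

Circle about each station: (x − 15.8)² + (y + 36.5)² = 104.40²; (x + 11.1)² + (y − 32.8)² = 52.42²; (x − 41.2)² + (y − 48.6)² = 106.10².
Subtracting the Station 1 equation from the Station 2 and Station 3 equations removes the quadratic terms:
-53.8 x + 138.6 y = 7768.66
50.8 x + 170.2 y = 2119.66
Solving the 2×2 system: x ≈ -63.5, y ≈ 31.4 km.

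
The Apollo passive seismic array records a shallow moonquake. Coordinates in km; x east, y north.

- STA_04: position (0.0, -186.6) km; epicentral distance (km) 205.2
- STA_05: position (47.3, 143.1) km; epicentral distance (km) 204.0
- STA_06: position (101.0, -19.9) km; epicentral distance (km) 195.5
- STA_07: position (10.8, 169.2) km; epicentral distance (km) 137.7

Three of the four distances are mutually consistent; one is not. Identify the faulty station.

STA_07

Solve using three stations at a time. Using STA_04, STA_05, STA_06 (subtract circle equations pairwise → linear system) gives (x, y) ≈ (-93.8, -4.2).
Distances from that point to each station vs reported:
  STA_04: calculated 205.2 vs reported 205.2 → residual 0.0 km
  STA_05: calculated 204.0 vs reported 204.0 → residual 0.0 km
  STA_06: calculated 195.5 vs reported 195.5 → residual 0.0 km
  STA_07: calculated 202.5 vs reported 137.7 → residual 64.8 km
STA_04, STA_05, STA_06 are mutually consistent (residuals ≈ 0); STA_07 is off by 64.8 km.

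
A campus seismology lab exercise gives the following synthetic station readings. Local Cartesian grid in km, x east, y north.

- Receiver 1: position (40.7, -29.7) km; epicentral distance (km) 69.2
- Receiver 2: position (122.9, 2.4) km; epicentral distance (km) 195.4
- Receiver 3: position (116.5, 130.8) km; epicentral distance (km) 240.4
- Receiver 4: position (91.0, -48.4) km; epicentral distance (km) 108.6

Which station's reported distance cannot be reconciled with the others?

Solve using three stations at a time. Using Receiver 1, Receiver 3, Receiver 4 (subtract circle equations pairwise → linear system) gives (x, y) ≈ (-15.4, -70.2).
Distances from that point to each station vs reported:
  Receiver 1: calculated 69.2 vs reported 69.2 → residual 0.0 km
  Receiver 2: calculated 156.2 vs reported 195.4 → residual 39.2 km
  Receiver 3: calculated 240.4 vs reported 240.4 → residual 0.0 km
  Receiver 4: calculated 108.6 vs reported 108.6 → residual 0.0 km
Receiver 1, Receiver 3, Receiver 4 are mutually consistent (residuals ≈ 0); Receiver 2 is off by 39.2 km.

Receiver 2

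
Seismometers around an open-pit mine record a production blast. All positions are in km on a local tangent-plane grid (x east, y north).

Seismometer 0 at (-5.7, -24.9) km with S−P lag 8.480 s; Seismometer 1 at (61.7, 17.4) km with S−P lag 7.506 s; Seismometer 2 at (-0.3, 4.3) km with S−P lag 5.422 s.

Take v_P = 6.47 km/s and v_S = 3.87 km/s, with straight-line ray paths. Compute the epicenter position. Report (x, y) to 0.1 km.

x ≈ 0.9 km, y ≈ 56.5 km

Distance from S−P lag: d = Δt · v_P v_S / (v_P − v_S) = Δt · (6.47·3.87)/(6.47−3.87) ≈ 9.6303·Δt.
So d_Seismometer 0 = 81.67, d_Seismometer 1 = 72.29, d_Seismometer 2 = 52.22 km.
Circle about each station: (x + 5.7)² + (y + 24.9)² = 81.67²; (x − 61.7)² + (y − 17.4)² = 72.29²; (x + 0.3)² + (y − 4.3)² = 52.22².
Subtracting the Seismometer 0 equation from the Seismometer 1 and Seismometer 2 equations removes the quadratic terms:
134.8 x + 84.6 y = 4901.29
10.8 x + 58.4 y = 3309.14
Solving the 2×2 system: x ≈ 0.9, y ≈ 56.5 km.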